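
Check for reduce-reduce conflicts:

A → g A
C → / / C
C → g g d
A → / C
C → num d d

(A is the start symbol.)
No reduce-reduce conflicts

A reduce-reduce conflict occurs when an LR(0) state has two complete items [A → α .] and [B → β .] — both call for a reduction, and with no lookahead the parser cannot choose between them.

Augment with A' → A and build the canonical LR(0) collection (I0 = CLOSURE({[A' → . A]}), then GOTO on every symbol after a dot until no new states appear). It has 15 states:
  I0: { [A → . / C], [A → . g A], [A' → . A] }  — shift
  I1: { [A → / . C], [C → . / / C], [C → . g g d], [C → . num d d] }  — shift
  I2: { [A' → A .] }  — accept
  I3: { [A → . / C], [A → . g A], [A → g . A] }  — shift
  I4: { [A → g A .] }  — reduce
  I5: { [C → / . / C] }  — shift
  I6: { [A → / C .] }  — reduce
  I7: { [C → g . g d] }  — shift
  I8: { [C → num . d d] }  — shift
  I9: { [C → num d . d] }  — shift
  I10: { [C → num d d .] }  — reduce
  I11: { [C → g g . d] }  — shift
  I12: { [C → g g d .] }  — reduce
  I13: { [C → . / / C], [C → . g g d], [C → . num d d], [C → / / . C] }  — shift
  I14: { [C → / / C .] }  — reduce

No state contains more than one complete item.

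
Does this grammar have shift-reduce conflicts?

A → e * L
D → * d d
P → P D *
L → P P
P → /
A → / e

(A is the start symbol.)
Yes — I10: [L → P P .] vs [D → . * d d]

Augment with A' → A and build the canonical LR(0) collection (I0 = CLOSURE({[A' → . A]}), then GOTO on every symbol after a dot until no new states appear). It has 15 states:
  I0: { [A → . / e], [A → . e * L], [A' → . A] }  — shift
  I1: { [A → / . e] }  — shift
  I2: { [A' → A .] }  — accept
  I3: { [A → e . * L] }  — shift
  I4: { [A → e * . L], [L → . P P], [P → . /], [P → . P D *] }  — shift
  I5: { [P → / .] }  — reduce
  I6: { [A → e * L .] }  — reduce
  I7: { [D → . * d d], [L → P . P], [P → . /], [P → . P D *], [P → P . D *] }  — shift
  I8: { [D → * . d d] }  — shift
  I9: { [P → P D . *] }  — shift
  I10: { [D → . * d d], [L → P P .], [P → P . D *] }  — shift, reduce
  I11: { [P → P D * .] }  — reduce
  I12: { [D → * d . d] }  — shift
  I13: { [D → * d d .] }  — reduce
  I14: { [A → / e .] }  — reduce

I10 contains reduce item [L → P P .] and shift item [D → . * d d] — shift-reduce conflict.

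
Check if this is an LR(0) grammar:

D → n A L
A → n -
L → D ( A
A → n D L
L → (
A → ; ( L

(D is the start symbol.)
A grammar is LR(0) if no state in the canonical LR(0) collection has:
  - both a shift item (dot before a terminal) and a complete item (shift-reduce conflict), or
  - two or more complete items (reduce-reduce conflict; the accept item [D' → D .] counts as a complete item here).

Augment with D' → D and build the canonical LR(0) collection (I0 = CLOSURE({[D' → . D]}), then GOTO on every symbol after a dot until no new states appear). It has 16 states:
  I0: { [D → . n A L], [D' → . D] }  — shift
  I1: { [D' → D .] }  — accept
  I2: { [A → . ; ( L], [A → . n -], [A → . n D L], [D → n . A L] }  — shift
  I3: { [A → ; . ( L] }  — shift
  I4: { [D → . n A L], [D → n A . L], [L → . (], [L → . D ( A] }  — shift
  I5: { [A → n . -], [A → n . D L], [D → . n A L] }  — shift
  I6: { [A → n - .] }  — reduce
  I7: { [A → n D . L], [D → . n A L], [L → . (], [L → . D ( A] }  — shift
  I8: { [L → ( .] }  — reduce
  I9: { [L → D . ( A] }  — shift
  I10: { [A → n D L .] }  — reduce
  I11: { [A → . ; ( L], [A → . n -], [A → . n D L], [L → D ( . A] }  — shift
  I12: { [L → D ( A .] }  — reduce
  I13: { [D → n A L .] }  — reduce
  I14: { [A → ; ( . L], [D → . n A L], [L → . (], [L → . D ( A] }  — shift
  I15: { [A → ; ( L .] }  — reduce

Every state is either a pure shift/goto state or contains exactly one complete item and nothing to shift — no conflicts. The grammar is LR(0).

Answer: Yes, the grammar is LR(0)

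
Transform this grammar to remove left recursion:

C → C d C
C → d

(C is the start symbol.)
C is directly left-recursive. The standard transformation for
  A → A α₁ | ... | A α_m | β₁ | ... | β_n
is
  A  → β₁ A' | ... | β_n A'
  A' → α₁ A' | ... | α_m A' | ε

C → d becomes C → d C'
C → C d C becomes C' → d C C'
Add C' → ε

Resulting grammar:
C → d C'
C' → d C C'
C' → ε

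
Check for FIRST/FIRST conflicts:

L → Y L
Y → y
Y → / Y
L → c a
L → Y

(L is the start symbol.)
Yes. L → Y L / L → Y on { '/', 'y' }

FIRST sets of the non-terminals at (or reachable through a nullable prefix from) the front of some alternative:
  FIRST(Y) = { '/', 'y' }

Productions for L:
  L → Y L: FIRST = { '/', 'y' }
  L → c a: FIRST = { 'c' }
  L → Y: FIRST = { '/', 'y' }
Productions for Y:
  Y → y: FIRST = { 'y' }
  Y → / Y: FIRST = { '/' }

Conflict for L: L → Y L and L → Y
  Overlap: { '/', 'y' }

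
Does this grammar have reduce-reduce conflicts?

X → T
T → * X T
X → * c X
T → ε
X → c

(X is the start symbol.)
Yes — I6: [T → .] vs [X → c .]

A reduce-reduce conflict occurs when an LR(0) state has two complete items [A → α .] and [B → β .] — both call for a reduction, and with no lookahead the parser cannot choose between them.

Augment with X' → X and build the canonical LR(0) collection (I0 = CLOSURE({[X' → . X]}), then GOTO on every symbol after a dot until no new states appear). It has 10 states:
  I0: { [T → . * X T], [T → .], [X → . * c X], [X → . T], [X → . c], [X' → . X] }  — shift, reduce
  I1: { [T → * . X T], [T → . * X T], [T → .], [X → * . c X], [X → . * c X], [X → . T], [X → . c] }  — shift, reduce
  I2: { [X → T .] }  — reduce
  I3: { [X' → X .] }  — accept
  I4: { [X → c .] }  — reduce
  I5: { [T → * X . T], [T → . * X T], [T → .] }  — shift, reduce
  I6: { [T → . * X T], [T → .], [X → * c . X], [X → . * c X], [X → . T], [X → . c], [X → c .] }  — shift, 2 reduces
  I7: { [X → * c X .] }  — reduce
  I8: { [T → * . X T], [T → . * X T], [T → .], [X → . * c X], [X → . T], [X → . c] }  — shift, reduce
  I9: { [T → * X T .] }  — reduce

I6 contains complete items [T → .], [X → c .] — reduce-reduce conflict.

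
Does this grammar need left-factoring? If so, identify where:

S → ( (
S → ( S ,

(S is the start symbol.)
Yes, S has productions with common prefix '('

Left-factoring is needed when two productions for the same non-terminal
share a common prefix on the right-hand side.

Productions for S:
  S → ( (
  S → ( S ,

Found common prefix '(' in productions for S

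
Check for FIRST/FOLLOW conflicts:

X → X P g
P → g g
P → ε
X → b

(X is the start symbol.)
A FIRST/FOLLOW conflict occurs when a non-terminal N has a nullable alternative N → β (β ⇒* ε) and another alternative N → α with FIRST(α) ∩ FOLLOW(N) ≠ ∅: on such a lookahead the parser cannot decide between expanding α and letting N vanish via β.

Nullable non-terminals: P.

P: nullable alternative(s) P → ε; FOLLOW(P) = { 'g' }
  P → g g: FIRST \ {ε} = { 'g' } — overlaps FOLLOW(P) on { 'g' }: CONFLICT
  P → ε: FIRST \ {ε} = { } — this is the only nullable alternative, skip

X has no nullable alternative, so no FIRST/FOLLOW check is needed there.

So the grammar has 1 FIRST/FOLLOW conflict (marked CONFLICT above).

Answer: Yes. P → g g with FOLLOW(P) on { 'g' }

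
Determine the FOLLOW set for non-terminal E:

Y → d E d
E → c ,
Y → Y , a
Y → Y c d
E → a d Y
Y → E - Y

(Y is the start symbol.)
To compute FOLLOW(E), find every occurrence of E on a right-hand side N → α E β: add FIRST(β) \ {ε}, and if β is empty or nullable also add FOLLOW(N). Iterate to a fixed point.

In Y → d E d: E is followed by d, add FIRST(d) \ {ε} = { 'd' }
In Y → E - Y: E is followed by '-' Y, add FIRST('-' Y) \ {ε} = { '-' }

Taking the union: FOLLOW(E) = { '-', 'd' }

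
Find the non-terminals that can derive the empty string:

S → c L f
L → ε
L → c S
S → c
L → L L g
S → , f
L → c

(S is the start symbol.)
{ 'L' }

A non-terminal is nullable if it can derive ε (the empty string): either it has an ε-production, or it has a production whose right-hand side consists entirely of nullable non-terminals.

ε-productions: L → ε
So L is immediately nullable.
No further non-terminal can be added: every production for the remaining non-terminals contains a terminal or a non-nullable non-terminal.
Nullable = { 'L' }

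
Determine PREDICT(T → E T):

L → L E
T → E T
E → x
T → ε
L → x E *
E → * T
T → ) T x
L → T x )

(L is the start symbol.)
PREDICT(T → E T) = (FIRST(RHS) \ {ε}) ∪ (FOLLOW(T) if ε ∈ FIRST(RHS), i.e. RHS ⇒* ε)
FIRST(E) = { '*', 'x' }
FIRST(E T) = { '*', 'x' }
ε ∉ FIRST(E T), so FOLLOW(T) is not added.
PREDICT(T → E T) = { '*', 'x' }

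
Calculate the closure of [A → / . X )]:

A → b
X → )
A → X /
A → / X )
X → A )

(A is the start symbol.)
Start with: [A → / . X )]
  [A → / . X )] has the dot before X: add [X → . )], [X → . A )]
  [X → . A )] has the dot before A: add [A → . b], [A → . X /], [A → . / X )]
No further items can be added.

CLOSURE = { [A → . / X )], [A → . X /], [A → . b], [A → / . X )], [X → . )], [X → . A )] }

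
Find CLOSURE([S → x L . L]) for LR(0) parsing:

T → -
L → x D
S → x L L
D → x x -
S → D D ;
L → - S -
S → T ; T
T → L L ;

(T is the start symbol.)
{ [L → . - S -], [L → . x D], [S → x L . L] }

Start with: [S → x L . L]
  [S → x L . L] has the dot before L: add [L → . x D], [L → . - S -]
No further items can be added.

CLOSURE = { [L → . - S -], [L → . x D], [S → x L . L] }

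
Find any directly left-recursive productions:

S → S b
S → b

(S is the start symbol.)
Yes, S is left-recursive

Direct left recursion occurs when N → N α for some non-terminal N (the right-hand side begins with the left-hand side itself).

S → S b: LEFT RECURSIVE (starts with S)
S → b: starts with b

The grammar has direct left recursion on: S.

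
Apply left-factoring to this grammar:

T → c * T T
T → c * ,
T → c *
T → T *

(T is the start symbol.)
T → c * T'
T' → T T
T' → ,
T' → ε
T → T *

Left-factoring transforms A → αβ₁ | αβ₂ into A → αA' and A' → β₁ | β₂
(α is the longest common prefix among the alternatives). Repeat until
no nonterminal has two alternatives with a common prefix.

Round 1: T has alternatives sharing prefix 'c *'. Introduce T': T → c * T'
  Add: T' → T T
  Add: T' → ,
  Add: T' → ε

No remaining common prefixes — done.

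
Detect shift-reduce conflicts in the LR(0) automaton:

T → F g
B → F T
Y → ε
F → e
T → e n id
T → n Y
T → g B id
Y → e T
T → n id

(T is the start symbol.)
Yes — I3: [F → e .] vs [T → e . n id]; I5: [Y → .] vs [T → n . id]

Augment with T' → T and build the canonical LR(0) collection (I0 = CLOSURE({[T' → . T]}), then GOTO on every symbol after a dot until no new states appear). It has 18 states:
  I0: { [F → . e], [T → . F g], [T → . e n id], [T → . g B id], [T → . n Y], [T → . n id], [T' → . T] }  — shift
  I1: { [T → F . g] }  — shift
  I2: { [T' → T .] }  — accept
  I3: { [F → e .], [T → e . n id] }  — shift, reduce
  I4: { [B → . F T], [F → . e], [T → g . B id] }  — shift
  I5: { [T → n . Y], [T → n . id], [Y → . e T], [Y → .] }  — shift, reduce
  I6: { [T → n Y .] }  — reduce
  I7: { [F → . e], [T → . F g], [T → . e n id], [T → . g B id], [T → . n Y], [T → . n id], [Y → e . T] }  — shift
  I8: { [T → n id .] }  — reduce
  I9: { [Y → e T .] }  — reduce
  I10: { [T → g B . id] }  — shift
  I11: { [B → F . T], [F → . e], [T → . F g], [T → . e n id], [T → . g B id], [T → . n Y], [T → . n id] }  — shift
  I12: { [F → e .] }  — reduce
  I13: { [B → F T .] }  — reduce
  I14: { [T → g B id .] }  — reduce
  I15: { [T → e n . id] }  — shift
  I16: { [T → e n id .] }  — reduce
  I17: { [T → F g .] }  — reduce

I3 contains reduce item [F → e .] and shift item [T → e . n id] — shift-reduce conflict.
I5 contains reduce item [Y → .] and shift items [T → n . id], [Y → . e T] — shift-reduce conflict.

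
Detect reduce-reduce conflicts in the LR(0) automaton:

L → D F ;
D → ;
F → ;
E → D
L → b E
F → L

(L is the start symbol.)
A reduce-reduce conflict occurs when an LR(0) state has two complete items [A → α .] and [B → β .] — both call for a reduction, and with no lookahead the parser cannot choose between them.

Augment with L' → L and build the canonical LR(0) collection (I0 = CLOSURE({[L' → . L]}), then GOTO on every symbol after a dot until no new states appear). It has 11 states:
  I0: { [D → . ;], [L → . D F ;], [L → . b E], [L' → . L] }  — shift
  I1: { [D → ; .] }  — reduce
  I2: { [D → . ;], [F → . ;], [F → . L], [L → . D F ;], [L → . b E], [L → D . F ;] }  — shift
  I3: { [L' → L .] }  — accept
  I4: { [D → . ;], [E → . D], [L → b . E] }  — shift
  I5: { [E → D .] }  — reduce
  I6: { [L → b E .] }  — reduce
  I7: { [D → ; .], [F → ; .] }  — 2 reduces
  I8: { [L → D F . ;] }  — shift
  I9: { [F → L .] }  — reduce
  I10: { [L → D F ; .] }  — reduce

I7 contains complete items [D → ; .], [F → ; .] — reduce-reduce conflict.

Answer: Yes — I7: [D → ; .] vs [F → ; .]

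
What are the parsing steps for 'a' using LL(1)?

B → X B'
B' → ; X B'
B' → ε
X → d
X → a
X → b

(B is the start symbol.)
LL(1) parsing maintains a stack (initially the start symbol over $) and the input. At each step: if the stack top is a terminal, match it against the current input token; if it is a non-terminal N, replace it with the RHS of M[N, lookahead] (the unique production whose predict set contains the lookahead).

Stack is shown with the top on the left.

Stack   Input  Action
---------------------
B $     a $    output B → X B'
X B' $  a $    output X → a
a B' $  a $    match 'a'
B' $    $      output B' → ε
$       $      accept

The string is accepted.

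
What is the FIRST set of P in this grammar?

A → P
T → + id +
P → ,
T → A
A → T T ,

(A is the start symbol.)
To compute FIRST(P), examine every production with P on the left-hand side, reading each right-hand side left to right until a non-nullable symbol is reached.

From P → ,:
  - ',' is a terminal: add ',' and stop

Collecting: FIRST(P) = { ',' }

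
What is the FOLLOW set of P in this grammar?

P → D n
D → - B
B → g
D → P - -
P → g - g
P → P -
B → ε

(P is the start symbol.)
{ $, '-' }

To compute FOLLOW(P), find every occurrence of P on a right-hand side N → α P β: add FIRST(β) \ {ε}, and if β is empty or nullable also add FOLLOW(N). Iterate to a fixed point.

P is the start symbol, so $ ∈ FOLLOW(P).
In D → P - -: P is followed by '-' '-', add FIRST('-' '-') \ {ε} = { '-' }
In P → P -: P is followed by '-', add FIRST('-') \ {ε} = { '-' }

Taking the union: FOLLOW(P) = { $, '-' }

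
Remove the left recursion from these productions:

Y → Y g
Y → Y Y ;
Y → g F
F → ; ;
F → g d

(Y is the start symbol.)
Y → g F Y'
Y' → g Y'
Y' → Y ; Y'
Y' → ε
F → ; ;
F → g d

Y is directly left-recursive. The standard transformation for
  A → A α₁ | ... | A α_m | β₁ | ... | β_n
is
  A  → β₁ A' | ... | β_n A'
  A' → α₁ A' | ... | α_m A' | ε

Y → g F becomes Y → g F Y'
Y → Y g becomes Y' → g Y'
Y → Y Y ; becomes Y' → Y ; Y'
Add Y' → ε

Productions for other non-terminals are unchanged:
  F → ; ;
  F → g d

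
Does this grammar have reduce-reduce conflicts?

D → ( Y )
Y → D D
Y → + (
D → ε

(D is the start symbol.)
No reduce-reduce conflicts

A reduce-reduce conflict occurs when an LR(0) state has two complete items [A → α .] and [B → β .] — both call for a reduction, and with no lookahead the parser cannot choose between them.

Augment with D' → D and build the canonical LR(0) collection (I0 = CLOSURE({[D' → . D]}), then GOTO on every symbol after a dot until no new states appear). It has 9 states:
  I0: { [D → . ( Y )], [D → .], [D' → . D] }  — shift, reduce
  I1: { [D → ( . Y )], [D → . ( Y )], [D → .], [Y → . + (], [Y → . D D] }  — shift, reduce
  I2: { [D' → D .] }  — accept
  I3: { [Y → + . (] }  — shift
  I4: { [D → . ( Y )], [D → .], [Y → D . D] }  — shift, reduce
  I5: { [D → ( Y . )] }  — shift
  I6: { [D → ( Y ) .] }  — reduce
  I7: { [Y → D D .] }  — reduce
  I8: { [Y → + ( .] }  — reduce

No state contains more than one complete item.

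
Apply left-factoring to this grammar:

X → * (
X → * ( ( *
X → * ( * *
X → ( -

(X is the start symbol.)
Left-factoring transforms A → αβ₁ | αβ₂ into A → αA' and A' → β₁ | β₂
(α is the longest common prefix among the alternatives). Repeat until
no nonterminal has two alternatives with a common prefix.

Round 1: X has alternatives sharing prefix '* ('. Introduce X': X → * ( X'
  Add: X' → ε
  Add: X' → ( *
  Add: X' → * *

No remaining common prefixes — done.

Resulting grammar:
X → * ( X'
X' → ε
X' → ( *
X' → * *
X → ( -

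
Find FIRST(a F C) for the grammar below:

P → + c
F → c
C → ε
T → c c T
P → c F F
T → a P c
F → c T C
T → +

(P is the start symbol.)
To compute FIRST(a F C), process the symbols left to right:
Symbol a is a terminal. Add 'a' and stop.
FIRST(a F C) = { 'a' }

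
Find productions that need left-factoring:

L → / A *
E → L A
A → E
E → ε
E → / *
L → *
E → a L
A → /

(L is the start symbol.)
Left-factoring is needed when two productions for the same non-terminal
share a common prefix on the right-hand side.

Productions for L:
  L → / A *
  L → *
Productions for E:
  E → L A
  E → ε
  E → / *
  E → a L
Productions for A:
  A → E
  A → /

No common prefixes found.

Answer: No, left-factoring is not needed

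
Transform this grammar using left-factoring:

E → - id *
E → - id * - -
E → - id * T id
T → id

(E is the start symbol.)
E → - id * E'
E' → ε
E' → - -
E' → T id
T → id

Left-factoring transforms A → αβ₁ | αβ₂ into A → αA' and A' → β₁ | β₂
(α is the longest common prefix among the alternatives). Repeat until
no nonterminal has two alternatives with a common prefix.

Round 1: E has alternatives sharing prefix '- id *'. Introduce E': E → - id * E'
  Add: E' → ε
  Add: E' → - -
  Add: E' → T id

No remaining common prefixes — done.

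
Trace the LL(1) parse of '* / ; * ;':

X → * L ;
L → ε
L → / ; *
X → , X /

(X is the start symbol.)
Stack is shown with the top on the left.

Stack      Input        Action
------------------------------
X $        * / ; * ; $  output X → * L ;
* L ; $    * / ; * ; $  match '*'
L ; $      / ; * ; $    output L → / ; *
/ ; * ; $  / ; * ; $    match '/'
; * ; $    ; * ; $      match ';'
* ; $      * ; $        match '*'
; $        ; $          match ';'
$          $            accept

The string is accepted.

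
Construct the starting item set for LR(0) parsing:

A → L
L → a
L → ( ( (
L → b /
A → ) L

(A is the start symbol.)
{ [A → . ) L], [A → . L], [A' → . A], [L → . ( ( (], [L → . a], [L → . b /] }

First, augment the grammar with A' → A
I₀ = CLOSURE({ [A' → . A] }):
  [A' → . A] has the dot before A: add [A → . L], [A → . ) L]
  [A → . L] has the dot before L: add [L → . a], [L → . ( ( (], [L → . b /]
No further items can be added.

I₀ = { [A → . ) L], [A → . L], [A' → . A], [L → . ( ( (], [L → . a], [L → . b /] }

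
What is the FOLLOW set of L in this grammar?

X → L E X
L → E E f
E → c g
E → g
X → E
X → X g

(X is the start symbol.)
To compute FOLLOW(L), find every occurrence of L on a right-hand side N → α L β: add FIRST(β) \ {ε}, and if β is empty or nullable also add FOLLOW(N). Iterate to a fixed point.

In X → L E X: L is followed by E X, add FIRST(E X) \ {ε} = { 'c', 'g' }

Taking the union: FOLLOW(L) = { 'c', 'g' }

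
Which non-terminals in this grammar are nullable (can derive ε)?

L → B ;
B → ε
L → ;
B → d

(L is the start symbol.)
ε-productions: B → ε
So B is immediately nullable.
No further non-terminal can be added: every production for the remaining non-terminals contains a terminal or a non-nullable non-terminal.
Nullable = { 'B' }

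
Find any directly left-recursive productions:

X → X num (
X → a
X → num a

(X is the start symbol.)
Direct left recursion occurs when N → N α for some non-terminal N (the right-hand side begins with the left-hand side itself).

X → X num (: LEFT RECURSIVE (starts with X)
X → a: starts with a
X → num a: starts with num

The grammar has direct left recursion on: X.

Answer: Yes, X is left-recursive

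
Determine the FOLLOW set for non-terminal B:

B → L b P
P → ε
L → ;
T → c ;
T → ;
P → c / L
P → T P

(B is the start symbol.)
{ $ }

To compute FOLLOW(B), find every occurrence of B on a right-hand side N → α B β: add FIRST(β) \ {ε}, and if β is empty or nullable also add FOLLOW(N). Iterate to a fixed point.

B is the start symbol, so $ ∈ FOLLOW(B).
B does not occur on any right-hand side.

Taking the union: FOLLOW(B) = { $ }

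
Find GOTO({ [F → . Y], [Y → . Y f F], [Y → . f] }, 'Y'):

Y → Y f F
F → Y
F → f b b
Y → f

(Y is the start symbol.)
GOTO(I, 'Y') = CLOSURE({ [A → αX.β] : [A → α.Xβ] ∈ I, X = 'Y' })

Items with dot before 'Y', with the dot advanced:
  [F → . Y] → [F → Y .]
  [Y → . Y f F] → [Y → Y . f F]
Closure adds nothing (no advanced item has the dot before a non-terminal).

GOTO = { [F → Y .], [Y → Y . f F] }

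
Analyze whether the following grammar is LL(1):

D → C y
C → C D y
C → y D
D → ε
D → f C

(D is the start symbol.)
No. Predict set conflict for D: { 'y' }

Relevant sets:
  FIRST(C) = { 'y' }
  FOLLOW(D) = { $, 'f', 'y' }

For D:
  PREDICT(D → C y) = { 'y' }
  PREDICT(D → ε) = { $, 'f', 'y' }
  PREDICT(D → f C) = { 'f' }
For C:
  PREDICT(C → C D y) = { 'y' }
  PREDICT(C → y D) = { 'y' }

Conflict found: Predict set conflict for D: { 'y' }
The grammar is NOT LL(1).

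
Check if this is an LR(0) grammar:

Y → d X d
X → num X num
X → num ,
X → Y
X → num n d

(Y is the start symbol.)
Yes, the grammar is LR(0)

A grammar is LR(0) if no state in the canonical LR(0) collection has:
  - both a shift item (dot before a terminal) and a complete item (shift-reduce conflict), or
  - two or more complete items (reduce-reduce conflict; the accept item [Y' → Y .] counts as a complete item here).

Augment with Y' → Y and build the canonical LR(0) collection (I0 = CLOSURE({[Y' → . Y]}), then GOTO on every symbol after a dot until no new states appear). It has 12 states:
  I0: { [Y → . d X d], [Y' → . Y] }  — shift
  I1: { [Y' → Y .] }  — accept
  I2: { [X → . Y], [X → . num ,], [X → . num X num], [X → . num n d], [Y → . d X d], [Y → d . X d] }  — shift
  I3: { [Y → d X . d] }  — shift
  I4: { [X → Y .] }  — reduce
  I5: { [X → . Y], [X → . num ,], [X → . num X num], [X → . num n d], [X → num . ,], [X → num . X num], [X → num . n d], [Y → . d X d] }  — shift
  I6: { [X → num , .] }  — reduce
  I7: { [X → num X . num] }  — shift
  I8: { [X → num n . d] }  — shift
  I9: { [X → num n d .] }  — reduce
  I10: { [X → num X num .] }  — reduce
  I11: { [Y → d X d .] }  — reduce

Every state is either a pure shift/goto state or contains exactly one complete item and nothing to shift — no conflicts. The grammar is LR(0).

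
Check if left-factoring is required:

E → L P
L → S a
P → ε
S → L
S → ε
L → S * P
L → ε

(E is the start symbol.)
Yes, L has productions with common prefix 'S'

Left-factoring is needed when two productions for the same non-terminal
share a common prefix on the right-hand side.

Productions for L:
  L → S a
  L → S * P
  L → ε
Productions for S:
  S → L
  S → ε

Found common prefix 'S' in productions for L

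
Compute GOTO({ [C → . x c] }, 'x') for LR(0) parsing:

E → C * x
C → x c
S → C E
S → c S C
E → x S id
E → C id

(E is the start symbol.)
GOTO(I, 'x') = CLOSURE({ [A → αX.β] : [A → α.Xβ] ∈ I, X = 'x' })

Items with dot before 'x', with the dot advanced:
  [C → . x c] → [C → x . c]
Closure adds nothing (no advanced item has the dot before a non-terminal).

GOTO = { [C → x . c] }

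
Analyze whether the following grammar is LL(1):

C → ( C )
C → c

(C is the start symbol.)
Yes, the grammar is LL(1).

A grammar is LL(1) if for each non-terminal N with multiple productions, the predict sets of those productions are pairwise disjoint, where PREDICT(N → α) = (FIRST(α) \ {ε}) ∪ (FOLLOW(N) if α ⇒* ε).

For C:
  PREDICT(C → '(' C ')') = { '(' }
  PREDICT(C → c) = { 'c' }

All predict sets are disjoint. The grammar IS LL(1).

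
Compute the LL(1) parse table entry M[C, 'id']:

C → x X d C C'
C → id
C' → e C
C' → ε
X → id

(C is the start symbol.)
To find M[C, 'id'], we find productions for C where 'id' is in the predict set (PREDICT(N → α) = (FIRST(α) \ {ε}) ∪ (FOLLOW(N) if α ⇒* ε)).

C → x X d C C': PREDICT = { 'x' }
C → id: PREDICT = { 'id' }
  'id' is in predict set, so this production goes in M[C, 'id']

M[C, 'id'] = C → id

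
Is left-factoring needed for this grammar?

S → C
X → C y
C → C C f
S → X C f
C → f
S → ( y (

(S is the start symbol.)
No, left-factoring is not needed

Left-factoring is needed when two productions for the same non-terminal
share a common prefix on the right-hand side.

Productions for S:
  S → C
  S → X C f
  S → ( y (
Productions for C:
  C → C C f
  C → f

No common prefixes found.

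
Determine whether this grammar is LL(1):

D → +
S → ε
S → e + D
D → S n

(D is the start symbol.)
Relevant sets:
  FIRST(S) = { 'e', ε }
  FOLLOW(S) = { 'n' }

For D:
  PREDICT(D → '+') = { '+' }
  PREDICT(D → S n) = { 'e', 'n' }
For S:
  PREDICT(S → ε) = { 'n' }
  PREDICT(S → e '+' D) = { 'e' }

All predict sets are disjoint. The grammar IS LL(1).

Answer: Yes, the grammar is LL(1).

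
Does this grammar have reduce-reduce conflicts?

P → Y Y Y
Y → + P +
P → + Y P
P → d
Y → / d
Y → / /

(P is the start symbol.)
No reduce-reduce conflicts

Augment with P' → P and build the canonical LR(0) collection (I0 = CLOSURE({[P' → . P]}), then GOTO on every symbol after a dot until no new states appear). It has 17 states:
  I0: { [P → . + Y P], [P → . Y Y Y], [P → . d], [P' → . P], [Y → . + P +], [Y → . / /], [Y → . / d] }  — shift
  I1: { [P → + . Y P], [P → . + Y P], [P → . Y Y Y], [P → . d], [Y → + . P +], [Y → . + P +], [Y → . / /], [Y → . / d] }  — shift
  I2: { [Y → / . /], [Y → / . d] }  — shift
  I3: { [P' → P .] }  — accept
  I4: { [P → Y . Y Y], [Y → . + P +], [Y → . / /], [Y → . / d] }  — shift
  I5: { [P → d .] }  — reduce
  I6: { [P → . + Y P], [P → . Y Y Y], [P → . d], [Y → + . P +], [Y → . + P +], [Y → . / /], [Y → . / d] }  — shift
  I7: { [P → Y Y . Y], [Y → . + P +], [Y → . / /], [Y → . / d] }  — shift
  I8: { [P → Y Y Y .] }  — reduce
  I9: { [Y → + P . +] }  — shift
  I10: { [Y → + P + .] }  — reduce
  I11: { [Y → / / .] }  — reduce
  I12: { [Y → / d .] }  — reduce
  I13: { [P → + Y . P], [P → . + Y P], [P → . Y Y Y], [P → . d], [P → Y . Y Y], [Y → . + P +], [Y → . / /], [Y → . / d] }  — shift
  I14: { [P → + Y P .] }  — reduce
  I15: { [P → Y . Y Y], [P → Y Y . Y], [Y → . + P +], [Y → . / /], [Y → . / d] }  — shift
  I16: { [P → Y Y . Y], [P → Y Y Y .], [Y → . + P +], [Y → . / /], [Y → . / d] }  — shift, reduce

No state contains more than one complete item.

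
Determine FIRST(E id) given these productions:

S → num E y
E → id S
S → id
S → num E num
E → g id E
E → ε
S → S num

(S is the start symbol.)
{ 'g', 'id' }

FIRST sets of the non-terminals involved (from the grammar, by fixed-point iteration):
  FIRST(E) = { 'g', 'id', ε }

To compute FIRST(E id), process the symbols left to right:
Symbol E is a non-terminal. Add FIRST(E) \ {ε} = { 'g', 'id' }
E is nullable (ε ∈ FIRST(E)), continue to the next symbol.
Symbol id is a terminal. Add 'id' and stop.
FIRST(E id) = { 'g', 'id' }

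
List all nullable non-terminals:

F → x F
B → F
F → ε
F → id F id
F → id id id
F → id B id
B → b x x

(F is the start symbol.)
ε-productions: F → ε
So F is immediately nullable.
B → F: every symbol on the right is nullable, so B is nullable too.
Every non-terminal is now nullable.
Nullable = { 'B', 'F' }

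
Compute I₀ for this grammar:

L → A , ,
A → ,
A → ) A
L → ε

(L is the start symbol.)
First, augment the grammar with L' → L
I₀ = CLOSURE({ [L' → . L] }):
  [L' → . L] has the dot before L: add [L → . A , ,], [L → .]
  [L → . A , ,] has the dot before A: add [A → . ,], [A → . ) A]
No further items can be added.

I₀ = { [A → . ) A], [A → . ,], [L → . A , ,], [L → .], [L' → . L] }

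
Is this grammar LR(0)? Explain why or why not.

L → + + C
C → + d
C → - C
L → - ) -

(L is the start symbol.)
A grammar is LR(0) if no state in the canonical LR(0) collection has:
  - both a shift item (dot before a terminal) and a complete item (shift-reduce conflict), or
  - two or more complete items (reduce-reduce conflict; the accept item [L' → L .] counts as a complete item here).

Augment with L' → L and build the canonical LR(0) collection (I0 = CLOSURE({[L' → . L]}), then GOTO on every symbol after a dot until no new states appear). It has 12 states:
  I0: { [L → . + + C], [L → . - ) -], [L' → . L] }  — shift
  I1: { [L → + . + C] }  — shift
  I2: { [L → - . ) -] }  — shift
  I3: { [L' → L .] }  — accept
  I4: { [L → - ) . -] }  — shift
  I5: { [L → - ) - .] }  — reduce
  I6: { [C → . + d], [C → . - C], [L → + + . C] }  — shift
  I7: { [C → + . d] }  — shift
  I8: { [C → - . C], [C → . + d], [C → . - C] }  — shift
  I9: { [L → + + C .] }  — reduce
  I10: { [C → - C .] }  — reduce
  I11: { [C → + d .] }  — reduce

Every state is either a pure shift/goto state or contains exactly one complete item and nothing to shift — no conflicts. The grammar is LR(0).

Answer: Yes, the grammar is LR(0)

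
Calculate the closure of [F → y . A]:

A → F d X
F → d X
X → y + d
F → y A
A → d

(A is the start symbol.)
{ [A → . F d X], [A → . d], [F → . d X], [F → . y A], [F → y . A] }

To compute CLOSURE, for each item [A → α.Bβ] where B is a non-terminal, add [B → .γ] for all productions B → γ; repeat for the newly added items until nothing changes.

Start with: [F → y . A]
  [F → y . A] has the dot before A: add [A → . F d X], [A → . d]
  [A → . F d X] has the dot before F: add [F → . d X], [F → . y A]
No further items can be added.

CLOSURE = { [A → . F d X], [A → . d], [F → . d X], [F → . y A], [F → y . A] }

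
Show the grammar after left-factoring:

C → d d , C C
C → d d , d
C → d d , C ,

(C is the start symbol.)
C → d d , C'
C' → C C''
C'' → C
C'' → ,
C' → d

Left-factoring transforms A → αβ₁ | αβ₂ into A → αA' and A' → β₁ | β₂
(α is the longest common prefix among the alternatives). Repeat until
no nonterminal has two alternatives with a common prefix.

Round 1: C has alternatives sharing prefix 'd d ,'. Introduce C': C → d d , C'
  Add: C' → C C
  Add: C' → d
  Add: C' → C ,

Round 2: C' has alternatives sharing prefix 'C'. Introduce C'': C' → C C''
  Add: C'' → C
  Add: C'' → ,

No remaining common prefixes — done.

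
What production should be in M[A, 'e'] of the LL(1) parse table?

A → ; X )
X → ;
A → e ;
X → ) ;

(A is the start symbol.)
A → e ;

To find M[A, 'e'], we find productions for A where 'e' is in the predict set (PREDICT(N → α) = (FIRST(α) \ {ε}) ∪ (FOLLOW(N) if α ⇒* ε)).

A → ; X ): PREDICT = { ';' }
A → e ;: PREDICT = { 'e' }
  'e' is in predict set, so this production goes in M[A, 'e']

M[A, 'e'] = A → e ;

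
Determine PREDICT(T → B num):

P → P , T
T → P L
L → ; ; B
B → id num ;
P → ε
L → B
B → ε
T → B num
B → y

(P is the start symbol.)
PREDICT(T → B num) = (FIRST(RHS) \ {ε}) ∪ (FOLLOW(T) if ε ∈ FIRST(RHS), i.e. RHS ⇒* ε)
FIRST(B) = { 'id', 'y', ε }
FIRST(B num) = { 'id', 'num', 'y' }
ε ∉ FIRST(B num), so FOLLOW(T) is not added.
PREDICT(T → B num) = { 'id', 'num', 'y' }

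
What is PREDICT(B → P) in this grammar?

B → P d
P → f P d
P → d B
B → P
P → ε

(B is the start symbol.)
PREDICT(B → P) = (FIRST(RHS) \ {ε}) ∪ (FOLLOW(B) if ε ∈ FIRST(RHS), i.e. RHS ⇒* ε)
FIRST(P) = { 'd', 'f', ε }
FIRST(P) = { 'd', 'f', ε }
ε ∈ FIRST(P) (the right-hand side is nullable), so add FOLLOW(B) = { $, 'd' }
PREDICT(B → P) = { $, 'd', 'f' }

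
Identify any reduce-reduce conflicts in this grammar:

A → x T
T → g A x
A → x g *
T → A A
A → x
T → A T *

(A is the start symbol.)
A reduce-reduce conflict occurs when an LR(0) state has two complete items [A → α .] and [B → β .] — both call for a reduction, and with no lookahead the parser cannot choose between them.

Augment with A' → A and build the canonical LR(0) collection (I0 = CLOSURE({[A' → . A]}), then GOTO on every symbol after a dot until no new states appear). It has 13 states:
  I0: { [A → . x T], [A → . x g *], [A → . x], [A' → . A] }  — shift
  I1: { [A' → A .] }  — accept
  I2: { [A → . x T], [A → . x g *], [A → . x], [A → x . T], [A → x . g *], [A → x .], [T → . A A], [T → . A T *], [T → . g A x] }  — shift, reduce
  I3: { [A → . x T], [A → . x g *], [A → . x], [T → . A A], [T → . A T *], [T → . g A x], [T → A . A], [T → A . T *] }  — shift
  I4: { [A → x T .] }  — reduce
  I5: { [A → . x T], [A → . x g *], [A → . x], [A → x g . *], [T → g . A x] }  — shift
  I6: { [A → x g * .] }  — reduce
  I7: { [T → g A . x] }  — shift
  I8: { [T → g A x .] }  — reduce
  I9: { [A → . x T], [A → . x g *], [A → . x], [T → . A A], [T → . A T *], [T → . g A x], [T → A . A], [T → A . T *], [T → A A .] }  — shift, reduce
  I10: { [T → A T . *] }  — shift
  I11: { [A → . x T], [A → . x g *], [A → . x], [T → g . A x] }  — shift
  I12: { [T → A T * .] }  — reduce

No state contains more than one complete item.

Answer: No reduce-reduce conflicts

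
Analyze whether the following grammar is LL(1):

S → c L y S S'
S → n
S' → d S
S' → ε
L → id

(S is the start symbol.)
Relevant sets:
  FOLLOW(S') = { $, 'd' }

For S:
  PREDICT(S → c L y S S') = { 'c' }
  PREDICT(S → n) = { 'n' }
For S':
  PREDICT(S' → d S) = { 'd' }
  PREDICT(S' → ε) = { $, 'd' }
L has a single production, so nothing to check there.

Conflict found: Predict set conflict for S': { 'd' }
The grammar is NOT LL(1).

Answer: No. Predict set conflict for S': { 'd' }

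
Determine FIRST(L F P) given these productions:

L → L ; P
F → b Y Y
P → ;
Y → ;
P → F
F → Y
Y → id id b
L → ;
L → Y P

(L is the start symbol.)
{ ';', 'id' }

FIRST sets of the non-terminals involved (from the grammar, by fixed-point iteration):
  FIRST(L) = { ';', 'id' }

To compute FIRST(L F P), process the symbols left to right:
Symbol L is a non-terminal. Add FIRST(L) \ {ε} = { ';', 'id' }
L is not nullable (ε ∉ FIRST(L)), so stop here.
FIRST(L F P) = { ';', 'id' }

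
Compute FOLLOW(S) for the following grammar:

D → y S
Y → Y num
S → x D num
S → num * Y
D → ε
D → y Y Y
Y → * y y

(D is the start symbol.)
{ $, 'num' }

In D → y S: S is at the end, add FOLLOW(D)

The FOLLOW sets referred to above (computed the same way, to a fixed point):
  FOLLOW(D) = { $, 'num' }

Taking the union: FOLLOW(S) = { $, 'num' }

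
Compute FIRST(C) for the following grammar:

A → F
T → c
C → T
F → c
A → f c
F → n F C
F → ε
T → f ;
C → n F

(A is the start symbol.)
{ 'c', 'f', 'n' }

To compute FIRST(C), examine every production with C on the left-hand side, reading each right-hand side left to right until a non-nullable symbol is reached.

FIRST sets of the other non-terminals involved (by the same procedure, iterated to a fixed point):
  FIRST(T) = { 'c', 'f' }

From C → T:
  - T is a non-terminal: add FIRST(T) \ {ε} = { 'c', 'f' }
    T is not nullable, so stop
From C → n F:
  - n is a terminal: add 'n' and stop

Collecting: FIRST(C) = { 'c', 'f', 'n' }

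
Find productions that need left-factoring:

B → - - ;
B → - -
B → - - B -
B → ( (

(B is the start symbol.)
Yes, B has productions with common prefix '- -'

Left-factoring is needed when two productions for the same non-terminal
share a common prefix on the right-hand side.

Productions for B:
  B → - - ;
  B → - -
  B → - - B -
  B → ( (

Found common prefix '- -' in productions for B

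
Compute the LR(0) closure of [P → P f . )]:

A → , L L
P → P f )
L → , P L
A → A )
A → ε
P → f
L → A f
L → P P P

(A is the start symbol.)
Start with: [P → P f . )]
The dot precedes the terminal ')', so nothing is added.

CLOSURE = { [P → P f . )] }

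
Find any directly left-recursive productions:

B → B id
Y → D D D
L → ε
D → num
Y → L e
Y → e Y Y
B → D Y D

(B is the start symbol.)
Yes, B is left-recursive

Direct left recursion occurs when N → N α for some non-terminal N (the right-hand side begins with the left-hand side itself).

B → B id: LEFT RECURSIVE (starts with B)
Y → D D D: starts with D
L → ε: starts with ε
D → num: starts with num
Y → L e: starts with L
Y → e Y Y: starts with e
B → D Y D: starts with D

The grammar has direct left recursion on: B.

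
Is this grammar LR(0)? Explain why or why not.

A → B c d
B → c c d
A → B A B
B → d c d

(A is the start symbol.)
A grammar is LR(0) if no state in the canonical LR(0) collection has:
  - both a shift item (dot before a terminal) and a complete item (shift-reduce conflict), or
  - two or more complete items (reduce-reduce conflict; the accept item [A' → A .] counts as a complete item here).

Augment with A' → A and build the canonical LR(0) collection (I0 = CLOSURE({[A' → . A]}), then GOTO on every symbol after a dot until no new states appear). It has 13 states:
  I0: { [A → . B A B], [A → . B c d], [A' → . A], [B → . c c d], [B → . d c d] }  — shift
  I1: { [A' → A .] }  — accept
  I2: { [A → . B A B], [A → . B c d], [A → B . A B], [A → B . c d], [B → . c c d], [B → . d c d] }  — shift
  I3: { [B → c . c d] }  — shift
  I4: { [B → d . c d] }  — shift
  I5: { [B → d c . d] }  — shift
  I6: { [B → d c d .] }  — reduce
  I7: { [B → c c . d] }  — shift
  I8: { [B → c c d .] }  — reduce
  I9: { [A → B A . B], [B → . c c d], [B → . d c d] }  — shift
  I10: { [A → B c . d], [B → c . c d] }  — shift
  I11: { [A → B c d .] }  — reduce
  I12: { [A → B A B .] }  — reduce

Every state is either a pure shift/goto state or contains exactly one complete item and nothing to shift — no conflicts. The grammar is LR(0).

Answer: Yes, the grammar is LR(0)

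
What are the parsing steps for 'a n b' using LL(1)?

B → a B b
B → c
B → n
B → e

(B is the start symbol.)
Stack is shown with the top on the left.

Stack    Input    Action
------------------------
B $      a n b $  output B → a B b
a B b $  a n b $  match 'a'
B b $    n b $    output B → n
n b $    n b $    match 'n'
b $      b $      match 'b'
$        $        accept

The string is accepted.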